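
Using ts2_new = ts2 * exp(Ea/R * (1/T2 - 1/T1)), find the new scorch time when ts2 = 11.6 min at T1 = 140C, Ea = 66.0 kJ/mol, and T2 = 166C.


Convert temperatures: T1 = 140 + 273.15 = 413.15 K, T2 = 166 + 273.15 = 439.15 K
ts2_new = 11.6 * exp(66000 / 8.314 * (1/439.15 - 1/413.15))
1/T2 - 1/T1 = -1.4330e-04
ts2_new = 3.72 min

3.72 min


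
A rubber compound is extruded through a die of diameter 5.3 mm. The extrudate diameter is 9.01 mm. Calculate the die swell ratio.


Die swell ratio = D_extrudate / D_die
= 9.01 / 5.3
= 1.7

Die swell = 1.7


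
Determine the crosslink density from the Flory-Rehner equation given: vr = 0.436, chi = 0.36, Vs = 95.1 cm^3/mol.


ln(1 - vr) = ln(1 - 0.436) = -0.5727
Numerator = -((-0.5727) + 0.436 + 0.36 * 0.436^2) = 0.0683
Denominator = 95.1 * (0.436^(1/3) - 0.436/2) = 51.3805
nu = 0.0683 / 51.3805 = 0.0013 mol/cm^3

0.0013 mol/cm^3


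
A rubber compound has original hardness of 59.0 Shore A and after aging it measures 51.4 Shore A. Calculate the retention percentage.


Retention = aged / original * 100
= 51.4 / 59.0 * 100
= 87.1%

87.1%


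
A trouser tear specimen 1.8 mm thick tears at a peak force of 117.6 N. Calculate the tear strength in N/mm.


Tear strength = force / thickness
= 117.6 / 1.8
= 65.33 N/mm

65.33 N/mm


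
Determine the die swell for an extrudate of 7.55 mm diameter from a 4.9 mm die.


Die swell ratio = D_extrudate / D_die
= 7.55 / 4.9
= 1.541

Die swell = 1.541


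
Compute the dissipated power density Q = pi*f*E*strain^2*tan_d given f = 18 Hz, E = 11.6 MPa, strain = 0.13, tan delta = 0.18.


Q = pi * f * E * strain^2 * tan_d
= pi * 18 * 11.6 * 0.13^2 * 0.18
= pi * 18 * 11.6 * 0.0169 * 0.18
= 1.9954

Q = 1.9954


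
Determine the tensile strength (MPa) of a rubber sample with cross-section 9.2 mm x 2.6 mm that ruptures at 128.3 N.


Area = width * thickness = 9.2 * 2.6 = 23.92 mm^2
TS = force / area = 128.3 / 23.92 = 5.36 MPa

5.36 MPa


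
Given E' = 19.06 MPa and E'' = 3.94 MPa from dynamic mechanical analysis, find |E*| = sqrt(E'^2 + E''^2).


|E*| = sqrt(E'^2 + E''^2)
= sqrt(19.06^2 + 3.94^2)
= sqrt(363.2836 + 15.5236)
= 19.463 MPa

19.463 MPa


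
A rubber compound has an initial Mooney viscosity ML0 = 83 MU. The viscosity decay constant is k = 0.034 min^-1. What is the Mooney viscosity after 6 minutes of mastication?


ML = ML0 * exp(-k * t)
ML = 83 * exp(-0.034 * 6)
ML = 83 * 0.8155
ML = 67.68 MU

67.68 MU


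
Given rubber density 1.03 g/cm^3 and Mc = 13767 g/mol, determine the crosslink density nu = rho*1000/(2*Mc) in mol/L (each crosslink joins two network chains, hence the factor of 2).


nu = rho * 1000 / (2 * Mc)
nu = 1.03 * 1000 / (2 * 13767)
nu = 1030.0 / 27534
nu = 0.0374 mol/L

0.0374 mol/L


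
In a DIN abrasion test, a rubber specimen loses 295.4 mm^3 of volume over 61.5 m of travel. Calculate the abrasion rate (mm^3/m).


Rate = volume_loss / distance
= 295.4 / 61.5
= 4.803 mm^3/m

4.803 mm^3/m


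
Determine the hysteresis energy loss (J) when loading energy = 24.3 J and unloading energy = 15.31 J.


Hysteresis loss = loading - unloading
= 24.3 - 15.31
= 8.99 J

8.99 J


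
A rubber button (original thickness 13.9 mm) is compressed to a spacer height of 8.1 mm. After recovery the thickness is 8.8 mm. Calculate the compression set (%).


CS = (t0 - recovered) / (t0 - ts) * 100
= (13.9 - 8.8) / (13.9 - 8.1) * 100
= 5.1 / 5.8 * 100
= 87.9%

87.9%


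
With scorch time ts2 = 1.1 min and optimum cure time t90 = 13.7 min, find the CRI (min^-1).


CRI = 100 / (t90 - ts2)
= 100 / (13.7 - 1.1)
= 100 / 12.6
= 7.94 min^-1

7.94 min^-1


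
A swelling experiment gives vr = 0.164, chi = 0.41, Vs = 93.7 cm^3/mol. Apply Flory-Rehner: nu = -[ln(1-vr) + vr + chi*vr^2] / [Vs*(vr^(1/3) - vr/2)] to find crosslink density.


ln(1 - vr) = ln(1 - 0.164) = -0.1791
Numerator = -((-0.1791) + 0.164 + 0.41 * 0.164^2) = 0.0041
Denominator = 93.7 * (0.164^(1/3) - 0.164/2) = 43.6052
nu = 0.0041 / 43.6052 = 9.4010e-05 mol/cm^3

9.4010e-05 mol/cm^3


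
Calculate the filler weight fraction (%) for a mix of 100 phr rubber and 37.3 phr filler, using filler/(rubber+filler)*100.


Filler % = filler / (rubber + filler) * 100
= 37.3 / (100 + 37.3) * 100
= 37.3 / 137.3 * 100
= 27.17%

27.17%


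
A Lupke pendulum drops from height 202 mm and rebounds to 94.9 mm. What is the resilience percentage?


Resilience = h_rebound / h_drop * 100
= 94.9 / 202 * 100
= 47.0%

47.0%


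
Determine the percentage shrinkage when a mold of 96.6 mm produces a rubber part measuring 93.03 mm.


Shrinkage = (mold - part) / mold * 100
= (96.6 - 93.03) / 96.6 * 100
= 3.57 / 96.6 * 100
= 3.7%

3.7%


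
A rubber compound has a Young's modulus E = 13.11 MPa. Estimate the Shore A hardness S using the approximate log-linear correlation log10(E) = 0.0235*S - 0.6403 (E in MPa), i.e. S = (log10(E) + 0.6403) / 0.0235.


log10(E) = 0.0235*S - 0.6403  =>  S = (log10(E) + 0.6403) / 0.0235
log10(13.11) = 1.117603
S = (1.117603 + 0.6403) / 0.0235 = 1.757903 / 0.0235
S = 74.8

Shore A = 74.8


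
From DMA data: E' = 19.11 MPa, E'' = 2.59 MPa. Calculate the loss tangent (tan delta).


tan delta = E'' / E'
= 2.59 / 19.11
= 0.1355

tan delta = 0.1355


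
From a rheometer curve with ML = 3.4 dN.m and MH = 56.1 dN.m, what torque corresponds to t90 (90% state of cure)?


M90 = ML + 0.9 * (MH - ML)
M90 = 3.4 + 0.9 * (56.1 - 3.4)
M90 = 3.4 + 0.9 * 52.7
M90 = 50.83 dN.m

50.83 dN.m


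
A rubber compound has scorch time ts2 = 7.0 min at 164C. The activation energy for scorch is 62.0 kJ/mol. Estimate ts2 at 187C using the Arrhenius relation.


Convert temperatures: T1 = 164 + 273.15 = 437.15 K, T2 = 187 + 273.15 = 460.15 K
ts2_new = 7.0 * exp(62000 / 8.314 * (1/460.15 - 1/437.15))
1/T2 - 1/T1 = -1.1434e-04
ts2_new = 2.98 min

2.98 min


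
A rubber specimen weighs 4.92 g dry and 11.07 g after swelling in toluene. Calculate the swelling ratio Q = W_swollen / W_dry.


Q = W_swollen / W_dry
Q = 11.07 / 4.92
Q = 2.25

Q = 2.25


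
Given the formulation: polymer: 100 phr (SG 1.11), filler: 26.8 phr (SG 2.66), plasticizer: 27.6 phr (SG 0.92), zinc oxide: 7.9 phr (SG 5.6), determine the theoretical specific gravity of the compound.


Sum of weights = 162.3
Volume contributions:
  polymer: 100/1.11 = 90.0901
  filler: 26.8/2.66 = 10.0752
  plasticizer: 27.6/0.92 = 30.0000
  zinc oxide: 7.9/5.6 = 1.4107
Sum of volumes = 131.5760
SG = 162.3 / 131.5760 = 1.234

SG = 1.234


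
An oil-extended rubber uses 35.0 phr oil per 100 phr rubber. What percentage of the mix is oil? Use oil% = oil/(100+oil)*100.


Oil % = oil / (100 + oil) * 100
= 35.0 / (100 + 35.0) * 100
= 35.0 / 135.0 * 100
= 25.93%

25.93%


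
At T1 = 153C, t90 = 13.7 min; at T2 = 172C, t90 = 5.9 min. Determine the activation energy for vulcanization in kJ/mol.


T1 = 426.15 K, T2 = 445.15 K
1/T1 - 1/T2 = 1.0016e-04
ln(t1/t2) = ln(13.7/5.9) = 0.8424
Ea = 8.314 * 0.8424 / 1.0016e-04 = 69930.4083 J/mol
Ea = 69.93 kJ/mol

69.93 kJ/mol


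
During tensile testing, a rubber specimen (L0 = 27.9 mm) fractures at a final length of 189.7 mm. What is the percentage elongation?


Elongation = (Lf - L0) / L0 * 100
= (189.7 - 27.9) / 27.9 * 100
= 161.8 / 27.9 * 100
= 579.9%

579.9%


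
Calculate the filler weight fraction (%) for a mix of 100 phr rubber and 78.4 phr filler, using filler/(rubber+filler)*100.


Filler % = filler / (rubber + filler) * 100
= 78.4 / (100 + 78.4) * 100
= 78.4 / 178.4 * 100
= 43.95%

43.95%


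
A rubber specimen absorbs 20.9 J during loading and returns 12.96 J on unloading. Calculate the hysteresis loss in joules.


Hysteresis loss = loading - unloading
= 20.9 - 12.96
= 7.94 J

7.94 J


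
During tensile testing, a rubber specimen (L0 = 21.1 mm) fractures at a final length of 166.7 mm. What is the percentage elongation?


Elongation = (Lf - L0) / L0 * 100
= (166.7 - 21.1) / 21.1 * 100
= 145.6 / 21.1 * 100
= 690.0%

690.0%


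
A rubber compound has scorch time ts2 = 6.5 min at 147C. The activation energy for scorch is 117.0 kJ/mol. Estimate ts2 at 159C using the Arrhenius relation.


Convert temperatures: T1 = 147 + 273.15 = 420.15 K, T2 = 159 + 273.15 = 432.15 K
ts2_new = 6.5 * exp(117000 / 8.314 * (1/432.15 - 1/420.15))
1/T2 - 1/T1 = -6.6091e-05
ts2_new = 2.56 min

2.56 min


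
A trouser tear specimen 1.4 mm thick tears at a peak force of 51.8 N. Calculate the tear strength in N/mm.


Tear strength = force / thickness
= 51.8 / 1.4
= 37.0 N/mm

37.0 N/mm


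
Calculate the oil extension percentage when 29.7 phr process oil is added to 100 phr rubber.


Oil % = oil / (100 + oil) * 100
= 29.7 / (100 + 29.7) * 100
= 29.7 / 129.7 * 100
= 22.9%

22.9%


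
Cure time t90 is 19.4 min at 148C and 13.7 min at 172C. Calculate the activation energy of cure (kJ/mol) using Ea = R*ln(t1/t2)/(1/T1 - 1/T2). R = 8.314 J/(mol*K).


T1 = 421.15 K, T2 = 445.15 K
1/T1 - 1/T2 = 1.2802e-04
ln(t1/t2) = ln(19.4/13.7) = 0.3479
Ea = 8.314 * 0.3479 / 1.2802e-04 = 22592.6913 J/mol
Ea = 22.59 kJ/mol

22.59 kJ/mol


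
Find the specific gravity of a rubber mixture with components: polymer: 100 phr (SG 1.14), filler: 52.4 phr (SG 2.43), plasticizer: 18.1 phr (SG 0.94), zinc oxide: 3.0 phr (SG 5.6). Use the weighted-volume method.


Sum of weights = 173.5
Volume contributions:
  polymer: 100/1.14 = 87.7193
  filler: 52.4/2.43 = 21.5638
  plasticizer: 18.1/0.94 = 19.2553
  zinc oxide: 3.0/5.6 = 0.5357
Sum of volumes = 129.0741
SG = 173.5 / 129.0741 = 1.344

SG = 1.344


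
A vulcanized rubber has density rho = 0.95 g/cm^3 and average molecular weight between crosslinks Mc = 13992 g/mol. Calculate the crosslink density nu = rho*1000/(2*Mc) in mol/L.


nu = rho * 1000 / (2 * Mc)
nu = 0.95 * 1000 / (2 * 13992)
nu = 950.0 / 27984
nu = 0.0339 mol/L

0.0339 mol/L


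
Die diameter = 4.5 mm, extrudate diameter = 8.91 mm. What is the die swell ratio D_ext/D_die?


Die swell ratio = D_extrudate / D_die
= 8.91 / 4.5
= 1.98

Die swell = 1.98


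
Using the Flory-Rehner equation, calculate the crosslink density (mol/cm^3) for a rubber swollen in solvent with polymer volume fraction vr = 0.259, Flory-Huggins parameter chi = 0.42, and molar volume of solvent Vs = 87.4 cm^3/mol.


ln(1 - vr) = ln(1 - 0.259) = -0.2998
Numerator = -((-0.2998) + 0.259 + 0.42 * 0.259^2) = 0.0126
Denominator = 87.4 * (0.259^(1/3) - 0.259/2) = 44.3932
nu = 0.0126 / 44.3932 = 2.8339e-04 mol/cm^3

2.8339e-04 mol/cm^3


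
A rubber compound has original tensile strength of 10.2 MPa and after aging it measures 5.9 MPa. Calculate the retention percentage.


Retention = aged / original * 100
= 5.9 / 10.2 * 100
= 57.8%

57.8%


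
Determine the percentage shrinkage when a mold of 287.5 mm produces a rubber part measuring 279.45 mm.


Shrinkage = (mold - part) / mold * 100
= (287.5 - 279.45) / 287.5 * 100
= 8.05 / 287.5 * 100
= 2.8%

2.8%


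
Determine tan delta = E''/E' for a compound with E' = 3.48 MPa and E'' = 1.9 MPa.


tan delta = E'' / E'
= 1.9 / 3.48
= 0.546

tan delta = 0.546


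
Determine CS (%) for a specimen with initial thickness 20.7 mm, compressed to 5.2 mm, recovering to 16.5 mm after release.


CS = (t0 - recovered) / (t0 - ts) * 100
= (20.7 - 16.5) / (20.7 - 5.2) * 100
= 4.2 / 15.5 * 100
= 27.1%

27.1%


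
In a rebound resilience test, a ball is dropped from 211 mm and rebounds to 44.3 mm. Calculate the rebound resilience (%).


Resilience = h_rebound / h_drop * 100
= 44.3 / 211 * 100
= 21.0%

21.0%


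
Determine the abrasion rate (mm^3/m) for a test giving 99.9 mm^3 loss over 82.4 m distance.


Rate = volume_loss / distance
= 99.9 / 82.4
= 1.212 mm^3/m

1.212 mm^3/m


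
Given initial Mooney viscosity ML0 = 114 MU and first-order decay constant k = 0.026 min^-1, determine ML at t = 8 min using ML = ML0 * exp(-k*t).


ML = ML0 * exp(-k * t)
ML = 114 * exp(-0.026 * 8)
ML = 114 * 0.8122
ML = 92.59 MU

92.59 MU


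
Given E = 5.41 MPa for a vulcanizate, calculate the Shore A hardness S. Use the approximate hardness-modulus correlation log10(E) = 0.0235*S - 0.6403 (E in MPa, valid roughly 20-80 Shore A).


log10(E) = 0.0235*S - 0.6403  =>  S = (log10(E) + 0.6403) / 0.0235
log10(5.41) = 0.733197
S = (0.733197 + 0.6403) / 0.0235 = 1.373497 / 0.0235
S = 58.4

Shore A = 58.4


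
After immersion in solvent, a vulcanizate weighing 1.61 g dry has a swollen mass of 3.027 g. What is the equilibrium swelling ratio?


Q = W_swollen / W_dry
Q = 3.027 / 1.61
Q = 1.88

Q = 1.88


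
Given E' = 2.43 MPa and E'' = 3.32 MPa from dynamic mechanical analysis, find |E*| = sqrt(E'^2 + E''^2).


|E*| = sqrt(E'^2 + E''^2)
= sqrt(2.43^2 + 3.32^2)
= sqrt(5.9049 + 11.0224)
= 4.114 MPa

4.114 MPa


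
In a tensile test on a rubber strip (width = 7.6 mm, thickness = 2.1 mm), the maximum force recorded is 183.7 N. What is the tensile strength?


Area = width * thickness = 7.6 * 2.1 = 15.96 mm^2
TS = force / area = 183.7 / 15.96 = 11.51 MPa

11.51 MPa


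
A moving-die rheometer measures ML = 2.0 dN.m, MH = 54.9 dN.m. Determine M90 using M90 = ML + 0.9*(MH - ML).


M90 = ML + 0.9 * (MH - ML)
M90 = 2.0 + 0.9 * (54.9 - 2.0)
M90 = 2.0 + 0.9 * 52.9
M90 = 49.61 dN.m

49.61 dN.m


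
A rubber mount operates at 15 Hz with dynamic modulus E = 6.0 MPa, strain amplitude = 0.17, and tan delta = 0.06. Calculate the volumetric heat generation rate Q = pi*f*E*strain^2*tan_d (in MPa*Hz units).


Q = pi * f * E * strain^2 * tan_d
= pi * 15 * 6.0 * 0.17^2 * 0.06
= pi * 15 * 6.0 * 0.0289 * 0.06
= 0.4903

Q = 0.4903


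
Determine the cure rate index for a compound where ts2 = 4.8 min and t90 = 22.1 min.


CRI = 100 / (t90 - ts2)
= 100 / (22.1 - 4.8)
= 100 / 17.3
= 5.78 min^-1

5.78 min^-1


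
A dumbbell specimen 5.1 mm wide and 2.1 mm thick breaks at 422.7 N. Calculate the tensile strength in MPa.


Area = width * thickness = 5.1 * 2.1 = 10.71 mm^2
TS = force / area = 422.7 / 10.71 = 39.47 MPa

39.47 MPa


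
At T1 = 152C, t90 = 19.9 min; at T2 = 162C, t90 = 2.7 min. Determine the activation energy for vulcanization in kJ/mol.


T1 = 425.15 K, T2 = 435.15 K
1/T1 - 1/T2 = 5.4053e-05
ln(t1/t2) = ln(19.9/2.7) = 1.9975
Ea = 8.314 * 1.9975 / 5.4053e-05 = 307235.2294 J/mol
Ea = 307.24 kJ/mol

307.24 kJ/mol


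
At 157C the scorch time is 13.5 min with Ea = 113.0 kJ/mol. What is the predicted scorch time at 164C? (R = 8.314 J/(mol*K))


Convert temperatures: T1 = 157 + 273.15 = 430.15 K, T2 = 164 + 273.15 = 437.15 K
ts2_new = 13.5 * exp(113000 / 8.314 * (1/437.15 - 1/430.15))
1/T2 - 1/T1 = -3.7226e-05
ts2_new = 8.14 min

8.14 min


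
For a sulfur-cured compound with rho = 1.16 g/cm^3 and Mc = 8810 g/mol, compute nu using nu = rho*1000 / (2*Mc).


nu = rho * 1000 / (2 * Mc)
nu = 1.16 * 1000 / (2 * 8810)
nu = 1160.0 / 17620
nu = 0.0658 mol/L

0.0658 mol/L


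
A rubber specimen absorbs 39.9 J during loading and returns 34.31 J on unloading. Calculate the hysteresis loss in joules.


Hysteresis loss = loading - unloading
= 39.9 - 34.31
= 5.59 J

5.59 J


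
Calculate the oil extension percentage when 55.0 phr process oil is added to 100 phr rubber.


Oil % = oil / (100 + oil) * 100
= 55.0 / (100 + 55.0) * 100
= 55.0 / 155.0 * 100
= 35.48%

35.48%


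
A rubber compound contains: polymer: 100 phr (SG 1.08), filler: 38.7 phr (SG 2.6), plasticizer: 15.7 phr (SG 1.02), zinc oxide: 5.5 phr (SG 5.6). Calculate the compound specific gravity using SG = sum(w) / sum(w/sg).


Sum of weights = 159.9
Volume contributions:
  polymer: 100/1.08 = 92.5926
  filler: 38.7/2.6 = 14.8846
  plasticizer: 15.7/1.02 = 15.3922
  zinc oxide: 5.5/5.6 = 0.9821
Sum of volumes = 123.8515
SG = 159.9 / 123.8515 = 1.291

SG = 1.291


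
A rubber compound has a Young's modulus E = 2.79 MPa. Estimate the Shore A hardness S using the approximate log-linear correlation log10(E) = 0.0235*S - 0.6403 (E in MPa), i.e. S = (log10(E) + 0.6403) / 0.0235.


log10(E) = 0.0235*S - 0.6403  =>  S = (log10(E) + 0.6403) / 0.0235
log10(2.79) = 0.445604
S = (0.445604 + 0.6403) / 0.0235 = 1.085904 / 0.0235
S = 46.2

Shore A = 46.2


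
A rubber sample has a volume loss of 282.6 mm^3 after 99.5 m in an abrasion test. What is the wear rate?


Rate = volume_loss / distance
= 282.6 / 99.5
= 2.84 mm^3/m

2.84 mm^3/m


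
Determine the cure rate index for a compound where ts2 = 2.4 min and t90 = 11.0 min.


CRI = 100 / (t90 - ts2)
= 100 / (11.0 - 2.4)
= 100 / 8.6
= 11.63 min^-1

11.63 min^-1


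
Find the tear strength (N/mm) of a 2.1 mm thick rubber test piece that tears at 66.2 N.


Tear strength = force / thickness
= 66.2 / 2.1
= 31.52 N/mm

31.52 N/mm


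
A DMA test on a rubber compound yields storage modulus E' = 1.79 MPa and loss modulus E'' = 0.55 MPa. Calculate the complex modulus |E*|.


|E*| = sqrt(E'^2 + E''^2)
= sqrt(1.79^2 + 0.55^2)
= sqrt(3.2041 + 0.3025)
= 1.873 MPa

1.873 MPa


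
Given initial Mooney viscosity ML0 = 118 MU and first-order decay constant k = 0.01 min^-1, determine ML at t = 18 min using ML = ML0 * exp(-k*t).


ML = ML0 * exp(-k * t)
ML = 118 * exp(-0.01 * 18)
ML = 118 * 0.8353
ML = 98.56 MU

98.56 MU


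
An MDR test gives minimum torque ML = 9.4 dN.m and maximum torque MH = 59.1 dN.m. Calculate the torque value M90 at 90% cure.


M90 = ML + 0.9 * (MH - ML)
M90 = 9.4 + 0.9 * (59.1 - 9.4)
M90 = 9.4 + 0.9 * 49.7
M90 = 54.13 dN.m

54.13 dN.m


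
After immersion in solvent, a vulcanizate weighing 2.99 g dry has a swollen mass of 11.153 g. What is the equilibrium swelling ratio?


Q = W_swollen / W_dry
Q = 11.153 / 2.99
Q = 3.73

Q = 3.73


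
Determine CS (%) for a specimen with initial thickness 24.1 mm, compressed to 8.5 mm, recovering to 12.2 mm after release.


CS = (t0 - recovered) / (t0 - ts) * 100
= (24.1 - 12.2) / (24.1 - 8.5) * 100
= 11.9 / 15.6 * 100
= 76.3%

76.3%


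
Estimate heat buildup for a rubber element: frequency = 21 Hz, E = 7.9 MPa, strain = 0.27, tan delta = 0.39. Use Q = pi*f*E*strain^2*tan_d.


Q = pi * f * E * strain^2 * tan_d
= pi * 21 * 7.9 * 0.27^2 * 0.39
= pi * 21 * 7.9 * 0.0729 * 0.39
= 14.8180

Q = 14.8180


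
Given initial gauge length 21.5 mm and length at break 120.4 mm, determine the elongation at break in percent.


Elongation = (Lf - L0) / L0 * 100
= (120.4 - 21.5) / 21.5 * 100
= 98.9 / 21.5 * 100
= 460.0%

460.0%


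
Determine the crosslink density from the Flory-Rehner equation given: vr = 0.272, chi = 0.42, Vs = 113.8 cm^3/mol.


ln(1 - vr) = ln(1 - 0.272) = -0.3175
Numerator = -((-0.3175) + 0.272 + 0.42 * 0.272^2) = 0.0144
Denominator = 113.8 * (0.272^(1/3) - 0.272/2) = 58.2568
nu = 0.0144 / 58.2568 = 2.4685e-04 mol/cm^3

2.4685e-04 mol/cm^3


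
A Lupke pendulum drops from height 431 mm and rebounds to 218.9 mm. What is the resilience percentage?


Resilience = h_rebound / h_drop * 100
= 218.9 / 431 * 100
= 50.8%

50.8%


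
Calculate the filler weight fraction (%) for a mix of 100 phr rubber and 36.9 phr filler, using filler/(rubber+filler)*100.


Filler % = filler / (rubber + filler) * 100
= 36.9 / (100 + 36.9) * 100
= 36.9 / 136.9 * 100
= 26.95%

26.95%


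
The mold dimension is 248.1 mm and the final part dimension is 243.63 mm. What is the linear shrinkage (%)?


Shrinkage = (mold - part) / mold * 100
= (248.1 - 243.63) / 248.1 * 100
= 4.47 / 248.1 * 100
= 1.8%

1.8%


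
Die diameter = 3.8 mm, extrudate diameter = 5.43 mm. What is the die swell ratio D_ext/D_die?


Die swell ratio = D_extrudate / D_die
= 5.43 / 3.8
= 1.429

Die swell = 1.429


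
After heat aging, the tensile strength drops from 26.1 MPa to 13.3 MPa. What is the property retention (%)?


Retention = aged / original * 100
= 13.3 / 26.1 * 100
= 51.0%

51.0%


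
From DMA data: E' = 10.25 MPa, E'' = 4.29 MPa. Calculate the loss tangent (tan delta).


tan delta = E'' / E'
= 4.29 / 10.25
= 0.4185

tan delta = 0.4185


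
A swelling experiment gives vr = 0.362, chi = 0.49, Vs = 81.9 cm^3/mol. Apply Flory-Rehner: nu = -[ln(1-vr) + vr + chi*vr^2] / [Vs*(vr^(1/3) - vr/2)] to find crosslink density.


ln(1 - vr) = ln(1 - 0.362) = -0.4494
Numerator = -((-0.4494) + 0.362 + 0.49 * 0.362^2) = 0.0232
Denominator = 81.9 * (0.362^(1/3) - 0.362/2) = 43.5457
nu = 0.0232 / 43.5457 = 5.3290e-04 mol/cm^3

5.3290e-04 mol/cm^3


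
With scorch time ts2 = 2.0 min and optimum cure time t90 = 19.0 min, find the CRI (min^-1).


CRI = 100 / (t90 - ts2)
= 100 / (19.0 - 2.0)
= 100 / 17.0
= 5.88 min^-1

5.88 min^-1


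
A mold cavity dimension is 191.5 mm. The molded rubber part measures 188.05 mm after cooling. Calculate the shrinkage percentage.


Shrinkage = (mold - part) / mold * 100
= (191.5 - 188.05) / 191.5 * 100
= 3.45 / 191.5 * 100
= 1.8%

1.8%


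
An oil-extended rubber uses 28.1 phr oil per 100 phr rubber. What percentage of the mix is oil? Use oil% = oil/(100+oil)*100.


Oil % = oil / (100 + oil) * 100
= 28.1 / (100 + 28.1) * 100
= 28.1 / 128.1 * 100
= 21.94%

21.94%


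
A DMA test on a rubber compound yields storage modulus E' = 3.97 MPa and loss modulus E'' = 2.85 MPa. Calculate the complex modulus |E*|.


|E*| = sqrt(E'^2 + E''^2)
= sqrt(3.97^2 + 2.85^2)
= sqrt(15.7609 + 8.1225)
= 4.887 MPa

4.887 MPa


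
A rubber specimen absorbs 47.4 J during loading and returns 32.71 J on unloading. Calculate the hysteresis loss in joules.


Hysteresis loss = loading - unloading
= 47.4 - 32.71
= 14.69 J

14.69 J


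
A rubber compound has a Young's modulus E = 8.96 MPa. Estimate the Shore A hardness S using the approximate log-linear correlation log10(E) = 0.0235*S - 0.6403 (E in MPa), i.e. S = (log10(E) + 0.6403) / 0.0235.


log10(E) = 0.0235*S - 0.6403  =>  S = (log10(E) + 0.6403) / 0.0235
log10(8.96) = 0.952308
S = (0.952308 + 0.6403) / 0.0235 = 1.592608 / 0.0235
S = 67.8

Shore A = 67.8


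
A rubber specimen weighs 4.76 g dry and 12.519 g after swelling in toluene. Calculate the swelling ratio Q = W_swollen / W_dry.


Q = W_swollen / W_dry
Q = 12.519 / 4.76
Q = 2.63

Q = 2.63


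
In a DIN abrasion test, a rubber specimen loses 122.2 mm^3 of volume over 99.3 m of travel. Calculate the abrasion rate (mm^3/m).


Rate = volume_loss / distance
= 122.2 / 99.3
= 1.231 mm^3/m

1.231 mm^3/m


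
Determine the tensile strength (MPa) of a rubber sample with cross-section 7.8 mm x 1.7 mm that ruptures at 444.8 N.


Area = width * thickness = 7.8 * 1.7 = 13.26 mm^2
TS = force / area = 444.8 / 13.26 = 33.54 MPa

33.54 MPa


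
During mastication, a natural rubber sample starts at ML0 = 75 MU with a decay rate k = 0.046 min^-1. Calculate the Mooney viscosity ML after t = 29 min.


ML = ML0 * exp(-k * t)
ML = 75 * exp(-0.046 * 29)
ML = 75 * 0.2634
ML = 19.76 MU

19.76 MU


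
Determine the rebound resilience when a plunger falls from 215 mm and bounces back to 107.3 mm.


Resilience = h_rebound / h_drop * 100
= 107.3 / 215 * 100
= 49.9%

49.9%


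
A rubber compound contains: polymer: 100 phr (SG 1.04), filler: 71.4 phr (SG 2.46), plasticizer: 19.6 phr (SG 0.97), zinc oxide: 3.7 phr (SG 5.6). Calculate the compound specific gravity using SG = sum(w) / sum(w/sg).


Sum of weights = 194.7
Volume contributions:
  polymer: 100/1.04 = 96.1538
  filler: 71.4/2.46 = 29.0244
  plasticizer: 19.6/0.97 = 20.2062
  zinc oxide: 3.7/5.6 = 0.6607
Sum of volumes = 146.0451
SG = 194.7 / 146.0451 = 1.333

SG = 1.333


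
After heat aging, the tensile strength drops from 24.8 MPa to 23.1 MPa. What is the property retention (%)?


Retention = aged / original * 100
= 23.1 / 24.8 * 100
= 93.1%

93.1%


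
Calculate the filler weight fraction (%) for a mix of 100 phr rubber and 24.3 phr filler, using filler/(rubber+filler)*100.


Filler % = filler / (rubber + filler) * 100
= 24.3 / (100 + 24.3) * 100
= 24.3 / 124.3 * 100
= 19.55%

19.55%


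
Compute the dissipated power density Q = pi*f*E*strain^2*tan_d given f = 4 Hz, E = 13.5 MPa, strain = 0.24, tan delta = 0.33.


Q = pi * f * E * strain^2 * tan_d
= pi * 4 * 13.5 * 0.24^2 * 0.33
= pi * 4 * 13.5 * 0.0576 * 0.33
= 3.2246

Q = 3.2246


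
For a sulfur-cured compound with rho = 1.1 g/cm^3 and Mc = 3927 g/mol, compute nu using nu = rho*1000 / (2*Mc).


nu = rho * 1000 / (2 * Mc)
nu = 1.1 * 1000 / (2 * 3927)
nu = 1100.0 / 7854
nu = 0.1401 mol/L

0.1401 mol/L


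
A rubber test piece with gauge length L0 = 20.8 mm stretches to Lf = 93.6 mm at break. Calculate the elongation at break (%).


Elongation = (Lf - L0) / L0 * 100
= (93.6 - 20.8) / 20.8 * 100
= 72.8 / 20.8 * 100
= 350.0%

350.0%


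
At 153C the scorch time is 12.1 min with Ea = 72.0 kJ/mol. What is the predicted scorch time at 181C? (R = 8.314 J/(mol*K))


Convert temperatures: T1 = 153 + 273.15 = 426.15 K, T2 = 181 + 273.15 = 454.15 K
ts2_new = 12.1 * exp(72000 / 8.314 * (1/454.15 - 1/426.15))
1/T2 - 1/T1 = -1.4468e-04
ts2_new = 3.46 min

3.46 min


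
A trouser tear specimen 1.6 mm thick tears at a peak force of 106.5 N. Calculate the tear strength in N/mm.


Tear strength = force / thickness
= 106.5 / 1.6
= 66.56 N/mm

66.56 N/mm


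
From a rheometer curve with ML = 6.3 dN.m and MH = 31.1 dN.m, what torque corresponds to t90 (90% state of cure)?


M90 = ML + 0.9 * (MH - ML)
M90 = 6.3 + 0.9 * (31.1 - 6.3)
M90 = 6.3 + 0.9 * 24.8
M90 = 28.62 dN.m

28.62 dN.m


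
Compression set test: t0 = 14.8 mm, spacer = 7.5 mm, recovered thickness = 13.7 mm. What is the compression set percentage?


CS = (t0 - recovered) / (t0 - ts) * 100
= (14.8 - 13.7) / (14.8 - 7.5) * 100
= 1.1 / 7.3 * 100
= 15.1%

15.1%


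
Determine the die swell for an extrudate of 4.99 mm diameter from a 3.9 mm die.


Die swell ratio = D_extrudate / D_die
= 4.99 / 3.9
= 1.279

Die swell = 1.279


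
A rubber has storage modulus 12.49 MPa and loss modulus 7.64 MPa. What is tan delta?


tan delta = E'' / E'
= 7.64 / 12.49
= 0.6117

tan delta = 0.6117


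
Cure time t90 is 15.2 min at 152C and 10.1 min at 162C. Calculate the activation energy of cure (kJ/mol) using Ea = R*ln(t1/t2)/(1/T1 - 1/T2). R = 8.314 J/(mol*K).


T1 = 425.15 K, T2 = 435.15 K
1/T1 - 1/T2 = 5.4053e-05
ln(t1/t2) = ln(15.2/10.1) = 0.4088
Ea = 8.314 * 0.4088 / 5.4053e-05 = 62872.3345 J/mol
Ea = 62.87 kJ/mol

62.87 kJ/mol


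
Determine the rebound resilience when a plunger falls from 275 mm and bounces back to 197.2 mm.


Resilience = h_rebound / h_drop * 100
= 197.2 / 275 * 100
= 71.7%

71.7%


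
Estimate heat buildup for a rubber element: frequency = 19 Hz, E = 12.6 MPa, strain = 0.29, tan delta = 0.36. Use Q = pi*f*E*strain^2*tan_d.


Q = pi * f * E * strain^2 * tan_d
= pi * 19 * 12.6 * 0.29^2 * 0.36
= pi * 19 * 12.6 * 0.0841 * 0.36
= 22.7705

Q = 22.7705


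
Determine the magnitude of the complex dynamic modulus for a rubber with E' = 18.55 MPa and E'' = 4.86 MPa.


|E*| = sqrt(E'^2 + E''^2)
= sqrt(18.55^2 + 4.86^2)
= sqrt(344.1025 + 23.6196)
= 19.176 MPa

19.176 MPa


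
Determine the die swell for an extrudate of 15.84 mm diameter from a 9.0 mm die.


Die swell ratio = D_extrudate / D_die
= 15.84 / 9.0
= 1.76

Die swell = 1.76


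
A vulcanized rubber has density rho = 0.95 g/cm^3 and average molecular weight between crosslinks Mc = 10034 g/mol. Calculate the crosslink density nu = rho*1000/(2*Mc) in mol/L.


nu = rho * 1000 / (2 * Mc)
nu = 0.95 * 1000 / (2 * 10034)
nu = 950.0 / 20068
nu = 0.0473 mol/L

0.0473 mol/L


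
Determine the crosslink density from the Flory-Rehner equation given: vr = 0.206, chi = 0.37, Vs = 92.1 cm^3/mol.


ln(1 - vr) = ln(1 - 0.206) = -0.2307
Numerator = -((-0.2307) + 0.206 + 0.37 * 0.206^2) = 0.0090
Denominator = 92.1 * (0.206^(1/3) - 0.206/2) = 44.9074
nu = 0.0090 / 44.9074 = 1.9976e-04 mol/cm^3

1.9976e-04 mol/cm^3


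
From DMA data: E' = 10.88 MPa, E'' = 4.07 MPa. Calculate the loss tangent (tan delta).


tan delta = E'' / E'
= 4.07 / 10.88
= 0.3741

tan delta = 0.3741


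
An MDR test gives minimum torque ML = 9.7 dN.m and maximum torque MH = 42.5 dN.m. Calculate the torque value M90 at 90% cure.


M90 = ML + 0.9 * (MH - ML)
M90 = 9.7 + 0.9 * (42.5 - 9.7)
M90 = 9.7 + 0.9 * 32.8
M90 = 39.22 dN.m

39.22 dN.m


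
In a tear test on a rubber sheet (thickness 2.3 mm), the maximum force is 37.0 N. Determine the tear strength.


Tear strength = force / thickness
= 37.0 / 2.3
= 16.09 N/mm

16.09 N/mm


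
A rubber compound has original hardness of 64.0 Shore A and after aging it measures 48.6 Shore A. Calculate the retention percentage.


Retention = aged / original * 100
= 48.6 / 64.0 * 100
= 75.9%

75.9%


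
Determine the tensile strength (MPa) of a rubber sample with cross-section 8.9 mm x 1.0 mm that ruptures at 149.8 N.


Area = width * thickness = 8.9 * 1.0 = 8.9 mm^2
TS = force / area = 149.8 / 8.9 = 16.83 MPa

16.83 MPa


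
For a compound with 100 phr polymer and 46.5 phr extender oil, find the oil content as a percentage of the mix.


Oil % = oil / (100 + oil) * 100
= 46.5 / (100 + 46.5) * 100
= 46.5 / 146.5 * 100
= 31.74%

31.74%


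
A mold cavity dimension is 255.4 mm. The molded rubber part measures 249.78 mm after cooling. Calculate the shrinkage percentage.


Shrinkage = (mold - part) / mold * 100
= (255.4 - 249.78) / 255.4 * 100
= 5.62 / 255.4 * 100
= 2.2%

2.2%


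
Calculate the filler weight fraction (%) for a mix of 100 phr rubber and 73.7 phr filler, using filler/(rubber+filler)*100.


Filler % = filler / (rubber + filler) * 100
= 73.7 / (100 + 73.7) * 100
= 73.7 / 173.7 * 100
= 42.43%

42.43%


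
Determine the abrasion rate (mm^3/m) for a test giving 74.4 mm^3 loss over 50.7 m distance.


Rate = volume_loss / distance
= 74.4 / 50.7
= 1.467 mm^3/m

1.467 mm^3/m


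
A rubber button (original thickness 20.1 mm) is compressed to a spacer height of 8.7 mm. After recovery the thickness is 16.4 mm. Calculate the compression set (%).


CS = (t0 - recovered) / (t0 - ts) * 100
= (20.1 - 16.4) / (20.1 - 8.7) * 100
= 3.7 / 11.4 * 100
= 32.5%

32.5%


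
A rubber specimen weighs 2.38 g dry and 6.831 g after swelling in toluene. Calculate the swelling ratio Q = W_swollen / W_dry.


Q = W_swollen / W_dry
Q = 6.831 / 2.38
Q = 2.87

Q = 2.87


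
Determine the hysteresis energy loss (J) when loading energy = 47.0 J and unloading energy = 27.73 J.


Hysteresis loss = loading - unloading
= 47.0 - 27.73
= 19.27 J

19.27 J


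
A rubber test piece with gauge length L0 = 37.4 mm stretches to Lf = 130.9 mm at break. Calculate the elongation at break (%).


Elongation = (Lf - L0) / L0 * 100
= (130.9 - 37.4) / 37.4 * 100
= 93.5 / 37.4 * 100
= 250.0%

250.0%


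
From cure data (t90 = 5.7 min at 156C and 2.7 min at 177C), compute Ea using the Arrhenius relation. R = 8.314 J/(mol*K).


T1 = 429.15 K, T2 = 450.15 K
1/T1 - 1/T2 = 1.0871e-04
ln(t1/t2) = ln(5.7/2.7) = 0.7472
Ea = 8.314 * 0.7472 / 1.0871e-04 = 57148.1704 J/mol
Ea = 57.15 kJ/mol

57.15 kJ/mol


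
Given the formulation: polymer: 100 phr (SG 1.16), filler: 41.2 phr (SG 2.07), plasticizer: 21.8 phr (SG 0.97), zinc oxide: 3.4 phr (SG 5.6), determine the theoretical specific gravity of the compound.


Sum of weights = 166.4
Volume contributions:
  polymer: 100/1.16 = 86.2069
  filler: 41.2/2.07 = 19.9034
  plasticizer: 21.8/0.97 = 22.4742
  zinc oxide: 3.4/5.6 = 0.6071
Sum of volumes = 129.1916
SG = 166.4 / 129.1916 = 1.288

SG = 1.288


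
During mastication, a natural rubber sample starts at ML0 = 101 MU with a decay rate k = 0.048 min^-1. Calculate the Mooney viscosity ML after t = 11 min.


ML = ML0 * exp(-k * t)
ML = 101 * exp(-0.048 * 11)
ML = 101 * 0.5898
ML = 59.57 MU

59.57 MU


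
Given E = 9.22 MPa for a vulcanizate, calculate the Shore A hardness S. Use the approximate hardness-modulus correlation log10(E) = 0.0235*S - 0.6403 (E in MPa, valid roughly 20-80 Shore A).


log10(E) = 0.0235*S - 0.6403  =>  S = (log10(E) + 0.6403) / 0.0235
log10(9.22) = 0.964731
S = (0.964731 + 0.6403) / 0.0235 = 1.605031 / 0.0235
S = 68.3

Shore A = 68.3


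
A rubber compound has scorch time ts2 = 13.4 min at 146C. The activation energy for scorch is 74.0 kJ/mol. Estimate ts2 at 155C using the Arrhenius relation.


Convert temperatures: T1 = 146 + 273.15 = 419.15 K, T2 = 155 + 273.15 = 428.15 K
ts2_new = 13.4 * exp(74000 / 8.314 * (1/428.15 - 1/419.15))
1/T2 - 1/T1 = -5.0151e-05
ts2_new = 8.58 min

8.58 min


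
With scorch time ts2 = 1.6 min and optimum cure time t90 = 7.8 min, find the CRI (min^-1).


CRI = 100 / (t90 - ts2)
= 100 / (7.8 - 1.6)
= 100 / 6.2
= 16.13 min^-1

16.13 min^-1


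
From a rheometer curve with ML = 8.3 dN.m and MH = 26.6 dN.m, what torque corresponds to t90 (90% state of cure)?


M90 = ML + 0.9 * (MH - ML)
M90 = 8.3 + 0.9 * (26.6 - 8.3)
M90 = 8.3 + 0.9 * 18.3
M90 = 24.77 dN.m

24.77 dN.m


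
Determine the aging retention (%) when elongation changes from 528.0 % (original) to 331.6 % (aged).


Retention = aged / original * 100
= 331.6 / 528.0 * 100
= 62.8%

62.8%


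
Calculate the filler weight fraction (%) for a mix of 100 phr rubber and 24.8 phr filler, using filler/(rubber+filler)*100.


Filler % = filler / (rubber + filler) * 100
= 24.8 / (100 + 24.8) * 100
= 24.8 / 124.8 * 100
= 19.87%

19.87%


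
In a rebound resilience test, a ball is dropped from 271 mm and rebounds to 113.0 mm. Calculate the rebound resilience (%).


Resilience = h_rebound / h_drop * 100
= 113.0 / 271 * 100
= 41.7%

41.7%


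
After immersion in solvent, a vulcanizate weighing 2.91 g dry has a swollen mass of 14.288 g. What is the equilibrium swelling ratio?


Q = W_swollen / W_dry
Q = 14.288 / 2.91
Q = 4.91

Q = 4.91


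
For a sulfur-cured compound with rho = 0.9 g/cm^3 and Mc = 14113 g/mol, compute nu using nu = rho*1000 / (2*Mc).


nu = rho * 1000 / (2 * Mc)
nu = 0.9 * 1000 / (2 * 14113)
nu = 900.0 / 28226
nu = 0.0319 mol/L

0.0319 mol/L


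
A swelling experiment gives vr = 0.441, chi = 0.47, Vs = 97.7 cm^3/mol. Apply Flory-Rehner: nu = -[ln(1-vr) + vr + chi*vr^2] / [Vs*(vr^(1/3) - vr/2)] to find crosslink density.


ln(1 - vr) = ln(1 - 0.441) = -0.5816
Numerator = -((-0.5816) + 0.441 + 0.47 * 0.441^2) = 0.0492
Denominator = 97.7 * (0.441^(1/3) - 0.441/2) = 52.8231
nu = 0.0492 / 52.8231 = 9.3141e-04 mol/cm^3

9.3141e-04 mol/cm^3


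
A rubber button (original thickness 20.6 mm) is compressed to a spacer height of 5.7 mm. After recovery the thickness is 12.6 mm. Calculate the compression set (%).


CS = (t0 - recovered) / (t0 - ts) * 100
= (20.6 - 12.6) / (20.6 - 5.7) * 100
= 8.0 / 14.9 * 100
= 53.7%

53.7%


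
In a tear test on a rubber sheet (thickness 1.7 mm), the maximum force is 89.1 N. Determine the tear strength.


Tear strength = force / thickness
= 89.1 / 1.7
= 52.41 N/mm

52.41 N/mm


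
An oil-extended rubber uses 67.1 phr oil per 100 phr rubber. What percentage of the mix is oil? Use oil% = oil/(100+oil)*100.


Oil % = oil / (100 + oil) * 100
= 67.1 / (100 + 67.1) * 100
= 67.1 / 167.1 * 100
= 40.16%

40.16%


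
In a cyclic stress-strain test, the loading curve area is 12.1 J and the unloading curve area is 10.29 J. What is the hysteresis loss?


Hysteresis loss = loading - unloading
= 12.1 - 10.29
= 1.81 J

1.81 J


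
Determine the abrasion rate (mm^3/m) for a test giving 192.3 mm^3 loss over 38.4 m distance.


Rate = volume_loss / distance
= 192.3 / 38.4
= 5.008 mm^3/m

5.008 mm^3/m


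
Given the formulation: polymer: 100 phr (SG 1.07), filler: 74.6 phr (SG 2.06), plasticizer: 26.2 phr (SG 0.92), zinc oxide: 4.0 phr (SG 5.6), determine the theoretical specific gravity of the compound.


Sum of weights = 204.8
Volume contributions:
  polymer: 100/1.07 = 93.4579
  filler: 74.6/2.06 = 36.2136
  plasticizer: 26.2/0.92 = 28.4783
  zinc oxide: 4.0/5.6 = 0.7143
Sum of volumes = 158.8641
SG = 204.8 / 158.8641 = 1.289

SG = 1.289


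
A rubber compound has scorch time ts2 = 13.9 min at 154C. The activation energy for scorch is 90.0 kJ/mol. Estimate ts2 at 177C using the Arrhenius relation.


Convert temperatures: T1 = 154 + 273.15 = 427.15 K, T2 = 177 + 273.15 = 450.15 K
ts2_new = 13.9 * exp(90000 / 8.314 * (1/450.15 - 1/427.15))
1/T2 - 1/T1 = -1.1962e-04
ts2_new = 3.81 min

3.81 min


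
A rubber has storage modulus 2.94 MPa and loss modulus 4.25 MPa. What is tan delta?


tan delta = E'' / E'
= 4.25 / 2.94
= 1.4456

tan delta = 1.4456


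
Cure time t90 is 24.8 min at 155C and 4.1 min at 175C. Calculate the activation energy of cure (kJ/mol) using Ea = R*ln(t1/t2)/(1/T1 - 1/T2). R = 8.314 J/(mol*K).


T1 = 428.15 K, T2 = 448.15 K
1/T1 - 1/T2 = 1.0423e-04
ln(t1/t2) = ln(24.8/4.1) = 1.7999
Ea = 8.314 * 1.7999 / 1.0423e-04 = 143561.2720 J/mol
Ea = 143.56 kJ/mol

143.56 kJ/mol


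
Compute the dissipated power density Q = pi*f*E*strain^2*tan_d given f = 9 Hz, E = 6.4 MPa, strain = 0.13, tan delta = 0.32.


Q = pi * f * E * strain^2 * tan_d
= pi * 9 * 6.4 * 0.13^2 * 0.32
= pi * 9 * 6.4 * 0.0169 * 0.32
= 0.9786

Q = 0.9786


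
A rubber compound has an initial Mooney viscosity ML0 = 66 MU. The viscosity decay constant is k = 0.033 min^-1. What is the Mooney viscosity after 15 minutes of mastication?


ML = ML0 * exp(-k * t)
ML = 66 * exp(-0.033 * 15)
ML = 66 * 0.6096
ML = 40.23 MU

40.23 MU


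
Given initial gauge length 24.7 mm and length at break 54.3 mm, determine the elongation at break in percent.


Elongation = (Lf - L0) / L0 * 100
= (54.3 - 24.7) / 24.7 * 100
= 29.6 / 24.7 * 100
= 119.8%

119.8%


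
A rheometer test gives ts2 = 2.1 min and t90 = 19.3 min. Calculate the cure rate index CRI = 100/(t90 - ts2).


CRI = 100 / (t90 - ts2)
= 100 / (19.3 - 2.1)
= 100 / 17.2
= 5.81 min^-1

5.81 min^-1


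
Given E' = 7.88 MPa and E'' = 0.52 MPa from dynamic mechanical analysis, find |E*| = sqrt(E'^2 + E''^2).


|E*| = sqrt(E'^2 + E''^2)
= sqrt(7.88^2 + 0.52^2)
= sqrt(62.0944 + 0.2704)
= 7.897 MPa

7.897 MPa


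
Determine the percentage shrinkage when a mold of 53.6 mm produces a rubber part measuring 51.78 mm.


Shrinkage = (mold - part) / mold * 100
= (53.6 - 51.78) / 53.6 * 100
= 1.82 / 53.6 * 100
= 3.4%

3.4%


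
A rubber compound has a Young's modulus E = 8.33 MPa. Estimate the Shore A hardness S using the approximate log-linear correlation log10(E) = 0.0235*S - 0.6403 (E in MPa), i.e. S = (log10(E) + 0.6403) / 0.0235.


log10(E) = 0.0235*S - 0.6403  =>  S = (log10(E) + 0.6403) / 0.0235
log10(8.33) = 0.920645
S = (0.920645 + 0.6403) / 0.0235 = 1.560945 / 0.0235
S = 66.4

Shore A = 66.4


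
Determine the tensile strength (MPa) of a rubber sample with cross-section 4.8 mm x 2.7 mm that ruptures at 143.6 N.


Area = width * thickness = 4.8 * 2.7 = 12.96 mm^2
TS = force / area = 143.6 / 12.96 = 11.08 MPa

11.08 MPa


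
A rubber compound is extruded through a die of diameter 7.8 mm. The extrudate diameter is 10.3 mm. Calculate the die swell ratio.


Die swell ratio = D_extrudate / D_die
= 10.3 / 7.8
= 1.321

Die swell = 1.321


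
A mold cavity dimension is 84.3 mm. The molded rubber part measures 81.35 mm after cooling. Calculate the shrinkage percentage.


Shrinkage = (mold - part) / mold * 100
= (84.3 - 81.35) / 84.3 * 100
= 2.95 / 84.3 * 100
= 3.5%

3.5%


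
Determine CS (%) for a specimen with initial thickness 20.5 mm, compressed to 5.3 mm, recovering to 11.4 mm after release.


CS = (t0 - recovered) / (t0 - ts) * 100
= (20.5 - 11.4) / (20.5 - 5.3) * 100
= 9.1 / 15.2 * 100
= 59.9%

59.9%


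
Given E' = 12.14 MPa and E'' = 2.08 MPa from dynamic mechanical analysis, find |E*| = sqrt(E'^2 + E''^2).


|E*| = sqrt(E'^2 + E''^2)
= sqrt(12.14^2 + 2.08^2)
= sqrt(147.3796 + 4.3264)
= 12.317 MPa

12.317 MPa


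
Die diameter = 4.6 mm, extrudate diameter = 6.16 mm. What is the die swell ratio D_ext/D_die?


Die swell ratio = D_extrudate / D_die
= 6.16 / 4.6
= 1.339

Die swell = 1.339
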